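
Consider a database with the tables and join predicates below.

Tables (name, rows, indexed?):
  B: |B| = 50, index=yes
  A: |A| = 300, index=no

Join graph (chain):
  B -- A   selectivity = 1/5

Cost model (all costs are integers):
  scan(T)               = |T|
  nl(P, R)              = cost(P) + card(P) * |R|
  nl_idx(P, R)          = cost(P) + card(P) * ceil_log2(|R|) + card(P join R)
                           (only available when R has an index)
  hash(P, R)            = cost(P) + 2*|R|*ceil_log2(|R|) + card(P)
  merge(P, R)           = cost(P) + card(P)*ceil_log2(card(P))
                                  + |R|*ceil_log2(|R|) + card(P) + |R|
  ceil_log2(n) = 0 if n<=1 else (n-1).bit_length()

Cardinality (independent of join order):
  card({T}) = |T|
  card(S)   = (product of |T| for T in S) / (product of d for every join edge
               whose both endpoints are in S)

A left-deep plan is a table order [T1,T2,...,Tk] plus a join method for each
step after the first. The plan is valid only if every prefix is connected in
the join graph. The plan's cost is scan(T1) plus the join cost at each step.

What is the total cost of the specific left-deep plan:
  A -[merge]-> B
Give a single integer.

3650

step 1: scan A: cost=300, card=300
step 2: join B via merge
    card(P join B) = 300*50/(5) = 3000
    cost = 300 + 300*9 + 50*6 + 300 + 50 = 3650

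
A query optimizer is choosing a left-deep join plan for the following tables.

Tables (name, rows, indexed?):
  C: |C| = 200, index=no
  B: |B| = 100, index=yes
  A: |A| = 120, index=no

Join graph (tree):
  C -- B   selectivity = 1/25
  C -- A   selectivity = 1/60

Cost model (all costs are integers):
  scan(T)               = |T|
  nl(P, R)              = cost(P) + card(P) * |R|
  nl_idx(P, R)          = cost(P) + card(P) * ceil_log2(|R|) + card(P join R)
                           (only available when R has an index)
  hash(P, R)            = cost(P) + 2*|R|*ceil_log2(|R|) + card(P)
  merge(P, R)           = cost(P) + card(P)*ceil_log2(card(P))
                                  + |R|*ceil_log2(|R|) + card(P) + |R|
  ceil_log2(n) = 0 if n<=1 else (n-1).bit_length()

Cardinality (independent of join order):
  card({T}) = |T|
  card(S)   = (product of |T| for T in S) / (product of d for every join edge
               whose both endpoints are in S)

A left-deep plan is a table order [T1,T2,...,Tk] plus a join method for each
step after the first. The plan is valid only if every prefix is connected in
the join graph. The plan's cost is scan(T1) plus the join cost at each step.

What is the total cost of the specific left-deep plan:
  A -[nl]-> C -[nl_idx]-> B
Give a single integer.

step 1: scan A: cost=120, card=120
step 2: join C via nl
    card(P join C) = 120*200/(60) = 400
    cost = 120 + 120*200 = 24120
step 3: join B via nl_idx
    card(P join B) = 400*100/(25) = 1600
    cost = 24120 + 400*7 + 1600 = 28520

28520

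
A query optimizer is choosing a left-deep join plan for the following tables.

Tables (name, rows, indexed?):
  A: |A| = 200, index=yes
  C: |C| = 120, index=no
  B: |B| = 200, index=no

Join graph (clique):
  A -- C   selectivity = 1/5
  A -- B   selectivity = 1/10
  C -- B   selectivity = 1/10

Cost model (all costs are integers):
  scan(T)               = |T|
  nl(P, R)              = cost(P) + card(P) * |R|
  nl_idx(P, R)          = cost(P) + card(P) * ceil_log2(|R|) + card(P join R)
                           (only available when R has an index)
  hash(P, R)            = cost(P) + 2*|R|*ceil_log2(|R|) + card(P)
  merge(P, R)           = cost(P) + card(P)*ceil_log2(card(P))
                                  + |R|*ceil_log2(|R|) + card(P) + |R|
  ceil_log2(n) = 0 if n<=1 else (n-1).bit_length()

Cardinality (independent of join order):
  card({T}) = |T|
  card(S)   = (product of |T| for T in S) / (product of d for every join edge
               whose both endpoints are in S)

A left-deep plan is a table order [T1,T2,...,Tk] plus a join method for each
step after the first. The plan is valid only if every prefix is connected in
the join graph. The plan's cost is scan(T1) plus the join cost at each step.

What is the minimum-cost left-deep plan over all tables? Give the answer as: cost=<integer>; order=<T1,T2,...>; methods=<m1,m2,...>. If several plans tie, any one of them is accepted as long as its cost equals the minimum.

Selinger DP (subsets sized 1..n):
  {A}: scan cost=200, card=200
  {C}: scan cost=120, card=120
  {B}: scan cost=200, card=200
  {AC}: card=4800; try (C,hash)→2080, (A,merge)→2880, (C,merge)→2960, (A,hash)→3440, (A,nl_idx)→5880, (A,nl)→24120 …(+1); best=2080 via (C,hash)
  {AB}: card=4000; try (B,hash)→3600, (A,hash)→3600, (B,merge)→3800, (A,merge)→3800, (A,nl_idx)→5800, (B,nl)→40200 …(+1); best=3600 via (B,hash)
  {BC}: card=2400; try (C,hash)→2080, (B,merge)→2880, (C,merge)→2960, (B,hash)→3440, (B,nl)→24120, (C,nl)→24200; best=2080 via (C,hash)
  {ABC}: card=9600; try (A,hash)→7680, (C,hash)→9280, (B,hash)→10080, (A,nl_idx)→30880, (A,merge)→35080, (C,merge)→56560 …(+4); best=7680 via (A,hash)

cost=7680; order=B,C,A; methods=hash,hash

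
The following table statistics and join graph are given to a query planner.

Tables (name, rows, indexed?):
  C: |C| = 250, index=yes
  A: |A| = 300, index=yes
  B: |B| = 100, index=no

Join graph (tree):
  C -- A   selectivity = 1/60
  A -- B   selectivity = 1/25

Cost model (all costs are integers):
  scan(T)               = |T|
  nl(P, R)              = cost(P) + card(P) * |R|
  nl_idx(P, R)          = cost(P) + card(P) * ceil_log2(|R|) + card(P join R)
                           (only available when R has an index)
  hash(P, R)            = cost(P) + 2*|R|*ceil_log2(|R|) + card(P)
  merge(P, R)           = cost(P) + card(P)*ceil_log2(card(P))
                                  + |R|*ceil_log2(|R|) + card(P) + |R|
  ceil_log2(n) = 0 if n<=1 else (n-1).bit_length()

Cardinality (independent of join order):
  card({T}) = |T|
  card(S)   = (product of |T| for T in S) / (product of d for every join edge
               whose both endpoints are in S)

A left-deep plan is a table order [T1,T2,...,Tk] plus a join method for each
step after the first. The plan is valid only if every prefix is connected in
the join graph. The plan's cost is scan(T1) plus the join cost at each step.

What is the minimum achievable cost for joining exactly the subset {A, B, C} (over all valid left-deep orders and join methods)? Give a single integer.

6400

Selinger DP over subsets of {A,B,C}:
  {C}: scan cost=250, card=250
  {A}: scan cost=300, card=300
  {B}: scan cost=100, card=100
  {AC}: card=1250; try (A,nl_idx)→3750, (C,nl_idx)→3950, (C,hash)→4600, (A,merge)→5500, (C,merge)→5550, (A,hash)→5900 …(+2); best=3750 via (A,nl_idx)
  {AB}: card=1200; try (B,hash)→2000, (A,nl_idx)→2200, (A,merge)→3900, (B,merge)→4100, (A,hash)→5600, (A,nl)→30100 …(+1); best=2000 via (B,hash)
  {ABC}: card=5000; try (B,hash)→6400, (C,hash)→7200, (C,nl_idx)→16600, (C,merge)→18650, (B,merge)→19550, (B,nl)→128750 …(+1); best=6400 via (B,hash)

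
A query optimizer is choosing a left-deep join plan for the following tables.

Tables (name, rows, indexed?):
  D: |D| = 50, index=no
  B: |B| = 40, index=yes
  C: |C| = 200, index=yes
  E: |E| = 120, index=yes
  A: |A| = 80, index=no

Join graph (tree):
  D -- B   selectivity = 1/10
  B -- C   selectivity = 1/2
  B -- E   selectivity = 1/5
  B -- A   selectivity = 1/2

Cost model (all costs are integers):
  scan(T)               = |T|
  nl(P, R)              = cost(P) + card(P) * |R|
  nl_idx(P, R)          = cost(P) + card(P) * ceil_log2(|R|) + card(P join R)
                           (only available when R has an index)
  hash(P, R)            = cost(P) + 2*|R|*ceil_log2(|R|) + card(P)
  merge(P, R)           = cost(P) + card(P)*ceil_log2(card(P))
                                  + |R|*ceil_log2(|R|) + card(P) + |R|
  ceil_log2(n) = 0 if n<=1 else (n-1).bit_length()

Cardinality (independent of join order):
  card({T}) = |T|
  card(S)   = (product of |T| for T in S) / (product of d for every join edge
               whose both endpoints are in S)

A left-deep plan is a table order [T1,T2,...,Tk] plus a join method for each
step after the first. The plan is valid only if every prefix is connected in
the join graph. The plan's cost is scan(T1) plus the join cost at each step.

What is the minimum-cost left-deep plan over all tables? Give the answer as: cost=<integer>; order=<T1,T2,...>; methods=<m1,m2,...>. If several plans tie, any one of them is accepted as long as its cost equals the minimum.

Selinger DP (subsets sized 1..n):
  {D}: scan cost=50, card=50
  {B}: scan cost=40, card=40
  {C}: scan cost=200, card=200
  {E}: scan cost=120, card=120
  {A}: scan cost=80, card=80
  {BD}: card=200; try (B,nl_idx)→550, (B,hash)→580, (D,merge)→670, (D,hash)→680, (B,merge)→680, (D,nl)→2040 …(+1); best=550 via (B,nl_idx)
  {BC}: card=4000; try (B,hash)→880, (C,merge)→2120, (B,merge)→2280, (C,hash)→3280, (C,nl_idx)→4360, (B,nl_idx)→5400 …(+2); best=880 via (B,hash)
  {BE}: card=960; try (B,hash)→720, (E,merge)→1280, (E,nl_idx)→1280, (B,merge)→1360, (E,hash)→1760, (B,nl_idx)→1800 …(+2); best=720 via (B,hash)
  {AB}: card=1600; try (B,hash)→640, (A,merge)→960, (B,merge)→1000, (A,hash)→1200, (B,nl_idx)→2160, (A,nl)→3240 …(+1); best=640 via (B,hash)
  {BCD}: card=20000; try (C,hash)→3950, (C,merge)→4150, (D,hash)→5480, (C,nl_idx)→22150, (C,nl)→40550, (D,merge)→53230 …(+1); best=3950 via (C,hash)
  {BDE}: card=4800; try (D,hash)→2280, (E,hash)→2430, (E,merge)→3310, (E,nl_idx)→6750, (D,merge)→11630, (E,nl)→24550 …(+1); best=2280 via (D,hash)
  {ABD}: card=8000; try (A,hash)→1870, (D,hash)→2840, (A,merge)→2990, (A,nl)→16550, (D,merge)→20190, (D,nl)→80640; best=1870 via (A,hash)
  {BCE}: card=96000; try (C,hash)→4880, (E,hash)→6560, (C,merge)→13080, (E,merge)→53840, (C,nl_idx)→104400, (E,nl_idx)→124880 …(+2); best=4880 via (C,hash)
  {ABC}: card=160000; try (C,hash)→5440, (A,hash)→6000, (C,merge)→21640, (A,merge)→53520, (C,nl_idx)→173440, (C,nl)→320640 …(+1); best=5440 via (C,hash)
  {ABE}: card=38400; try (A,hash)→2800, (E,hash)→3920, (A,merge)→11920, (E,merge)→20800, (E,nl_idx)→50240, (A,nl)→77520 …(+1); best=2800 via (A,hash)
  {BCDE}: card=480000; try (C,hash)→10280, (E,hash)→25630, (C,merge)→71280, (D,hash)→101480, (E,merge)→324910, (C,nl_idx)→520680 …(+5); best=10280 via (C,hash)
  {ABCD}: card=800000; try (C,hash)→13070, (A,hash)→25070, (C,merge)→115670, (D,hash)→166040, (A,merge)→324590, (C,nl_idx)→865870 …(+4); best=13070 via (C,hash)
  {ABDE}: card=192000; try (A,hash)→8200, (E,hash)→11550, (D,hash)→41800, (A,merge)→70120, (E,merge)→114830, (E,nl_idx)→249870 …(+4); best=8200 via (A,hash)
  {ABCE}: card=3840000; try (C,hash)→44400, (A,hash)→102000, (E,hash)→167120, (C,merge)→657400, (A,merge)→1733520, (E,merge)→3046400 …(+5); best=44400 via (C,hash)
  {ABCDE}: card=19200000; try (C,hash)→203400, (A,hash)→491400, (E,hash)→814750, (C,merge)→3658000, (D,hash)→3885000, (A,merge)→9610920 …(+8); best=203400 via (C,hash)

cost=203400; order=E,B,D,A,C; methods=hash,hash,hash,hash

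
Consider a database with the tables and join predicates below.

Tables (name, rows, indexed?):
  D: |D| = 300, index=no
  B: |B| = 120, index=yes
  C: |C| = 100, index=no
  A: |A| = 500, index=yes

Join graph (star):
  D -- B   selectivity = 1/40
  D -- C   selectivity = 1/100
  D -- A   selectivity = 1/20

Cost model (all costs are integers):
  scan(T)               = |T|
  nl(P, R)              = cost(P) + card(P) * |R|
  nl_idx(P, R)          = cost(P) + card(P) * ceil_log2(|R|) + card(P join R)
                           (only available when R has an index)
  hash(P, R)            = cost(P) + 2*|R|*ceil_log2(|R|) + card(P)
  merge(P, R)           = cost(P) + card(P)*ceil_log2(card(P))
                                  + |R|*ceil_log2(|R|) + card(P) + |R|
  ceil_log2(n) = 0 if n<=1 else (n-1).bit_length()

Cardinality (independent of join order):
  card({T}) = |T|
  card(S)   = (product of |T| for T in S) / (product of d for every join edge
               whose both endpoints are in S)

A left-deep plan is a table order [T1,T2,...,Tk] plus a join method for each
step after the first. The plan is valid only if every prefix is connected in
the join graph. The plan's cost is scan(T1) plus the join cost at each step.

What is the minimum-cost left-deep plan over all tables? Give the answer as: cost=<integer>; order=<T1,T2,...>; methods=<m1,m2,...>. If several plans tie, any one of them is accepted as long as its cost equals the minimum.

Selinger DP (subsets sized 1..n):
  {D}: scan cost=300, card=300
  {B}: scan cost=120, card=120
  {C}: scan cost=100, card=100
  {A}: scan cost=500, card=500
  {BD}: card=900; try (B,hash)→2280, (B,nl_idx)→3300, (D,merge)→4080, (B,merge)→4260, (D,hash)→5640, (D,nl)→36120 …(+1); best=2280 via (B,hash)
  {CD}: card=300; try (C,hash)→2000, (D,merge)→3900, (C,merge)→4100, (D,hash)→5600, (D,nl)→30100, (C,nl)→30300; best=2000 via (C,hash)
  {AD}: card=7500; try (D,hash)→6400, (A,merge)→8300, (D,merge)→8500, (A,hash)→9600, (A,nl_idx)→10500, (A,nl)→150300 …(+1); best=6400 via (D,hash)
  {BCD}: card=900; try (B,hash)→3980, (C,hash)→4580, (B,nl_idx)→5000, (B,merge)→5960, (C,merge)→12980, (B,nl)→38000 …(+1); best=3980 via (B,hash)
  {ABD}: card=22500; try (A,hash)→12180, (B,hash)→15580, (A,merge)→17180, (A,nl_idx)→32880, (B,nl_idx)→81400, (B,merge)→112360 …(+2); best=12180 via (A,hash)
  {ACD}: card=7500; try (A,merge)→10000, (A,hash)→11300, (A,nl_idx)→12200, (C,hash)→15300, (C,merge)→112200, (A,nl)→152000 …(+1); best=10000 via (A,merge)
  {ABCD}: card=22500; try (A,hash)→13880, (A,merge)→18880, (B,hash)→19180, (A,nl_idx)→34580, (C,hash)→36080, (B,nl_idx)→85000 …(+5); best=13880 via (A,hash)

cost=13880; order=D,C,B,A; methods=hash,hash,hash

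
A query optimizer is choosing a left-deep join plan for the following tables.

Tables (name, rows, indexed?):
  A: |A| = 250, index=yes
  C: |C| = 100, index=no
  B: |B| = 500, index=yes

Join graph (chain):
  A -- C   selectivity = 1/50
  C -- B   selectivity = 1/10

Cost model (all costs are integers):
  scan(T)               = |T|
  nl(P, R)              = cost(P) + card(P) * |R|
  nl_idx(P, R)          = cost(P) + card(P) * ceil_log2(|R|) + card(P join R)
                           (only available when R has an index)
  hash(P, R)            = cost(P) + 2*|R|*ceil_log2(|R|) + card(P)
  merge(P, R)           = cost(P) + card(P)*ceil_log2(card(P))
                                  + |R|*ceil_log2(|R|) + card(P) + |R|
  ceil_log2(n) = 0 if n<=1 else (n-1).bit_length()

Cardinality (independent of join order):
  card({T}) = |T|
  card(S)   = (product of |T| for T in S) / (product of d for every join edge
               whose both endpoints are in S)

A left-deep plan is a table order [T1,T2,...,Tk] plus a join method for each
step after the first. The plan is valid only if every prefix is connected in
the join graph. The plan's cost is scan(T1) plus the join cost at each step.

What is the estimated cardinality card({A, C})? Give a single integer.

Tables in S: A(250), C(100)
Edges inside S: A-C(d=50)
numerator = 250 * 100 = 25000
denominator = 50 = 50
card(S) = 25000 / 50 = 500

500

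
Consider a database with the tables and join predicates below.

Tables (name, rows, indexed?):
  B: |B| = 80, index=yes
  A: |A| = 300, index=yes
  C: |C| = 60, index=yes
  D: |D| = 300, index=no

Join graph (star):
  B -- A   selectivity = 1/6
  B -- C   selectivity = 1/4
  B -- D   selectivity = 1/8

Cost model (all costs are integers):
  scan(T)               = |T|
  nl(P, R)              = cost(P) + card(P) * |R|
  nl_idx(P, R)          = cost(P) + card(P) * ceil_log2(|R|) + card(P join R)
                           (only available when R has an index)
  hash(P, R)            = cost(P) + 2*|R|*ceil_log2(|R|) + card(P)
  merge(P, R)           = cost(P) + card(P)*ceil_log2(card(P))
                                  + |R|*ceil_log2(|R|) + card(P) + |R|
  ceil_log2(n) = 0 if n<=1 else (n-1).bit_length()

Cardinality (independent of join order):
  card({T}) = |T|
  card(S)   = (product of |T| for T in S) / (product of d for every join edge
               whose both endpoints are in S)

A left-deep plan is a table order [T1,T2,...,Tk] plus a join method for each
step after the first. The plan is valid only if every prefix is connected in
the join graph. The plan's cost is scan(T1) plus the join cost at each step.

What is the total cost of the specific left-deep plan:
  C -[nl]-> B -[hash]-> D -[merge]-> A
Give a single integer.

779460

step 1: scan C: cost=60, card=60
step 2: join B via nl
    card(P join B) = 60*80/(4) = 1200
    cost = 60 + 60*80 = 4860
step 3: join D via hash
    card(P join D) = 1200*300/(8) = 45000
    cost = 4860 + 2*300*9 + 1200 = 11460
step 4: join A via merge
    card(P join A) = 45000*300/(6) = 2250000
    cost = 11460 + 45000*16 + 300*9 + 45000 + 300 = 779460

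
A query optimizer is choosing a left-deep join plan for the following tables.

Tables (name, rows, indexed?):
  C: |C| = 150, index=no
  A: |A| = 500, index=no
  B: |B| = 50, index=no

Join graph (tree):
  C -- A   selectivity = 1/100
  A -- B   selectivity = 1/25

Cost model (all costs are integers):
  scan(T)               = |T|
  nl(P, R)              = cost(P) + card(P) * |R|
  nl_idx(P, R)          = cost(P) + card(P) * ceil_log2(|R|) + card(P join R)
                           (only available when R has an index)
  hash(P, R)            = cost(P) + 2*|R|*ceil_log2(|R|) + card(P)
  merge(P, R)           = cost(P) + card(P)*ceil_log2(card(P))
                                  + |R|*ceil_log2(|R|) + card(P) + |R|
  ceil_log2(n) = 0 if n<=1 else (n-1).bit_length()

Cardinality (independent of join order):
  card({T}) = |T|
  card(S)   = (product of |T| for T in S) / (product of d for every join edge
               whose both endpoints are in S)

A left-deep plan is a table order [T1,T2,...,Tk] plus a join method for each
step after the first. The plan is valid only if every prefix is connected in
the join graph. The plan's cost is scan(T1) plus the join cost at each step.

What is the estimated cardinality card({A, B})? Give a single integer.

Tables in S: A(500), B(50)
Edges inside S: A-B(d=25)
numerator = 500 * 50 = 25000
denominator = 25 = 25
card(S) = 25000 / 25 = 1000

1000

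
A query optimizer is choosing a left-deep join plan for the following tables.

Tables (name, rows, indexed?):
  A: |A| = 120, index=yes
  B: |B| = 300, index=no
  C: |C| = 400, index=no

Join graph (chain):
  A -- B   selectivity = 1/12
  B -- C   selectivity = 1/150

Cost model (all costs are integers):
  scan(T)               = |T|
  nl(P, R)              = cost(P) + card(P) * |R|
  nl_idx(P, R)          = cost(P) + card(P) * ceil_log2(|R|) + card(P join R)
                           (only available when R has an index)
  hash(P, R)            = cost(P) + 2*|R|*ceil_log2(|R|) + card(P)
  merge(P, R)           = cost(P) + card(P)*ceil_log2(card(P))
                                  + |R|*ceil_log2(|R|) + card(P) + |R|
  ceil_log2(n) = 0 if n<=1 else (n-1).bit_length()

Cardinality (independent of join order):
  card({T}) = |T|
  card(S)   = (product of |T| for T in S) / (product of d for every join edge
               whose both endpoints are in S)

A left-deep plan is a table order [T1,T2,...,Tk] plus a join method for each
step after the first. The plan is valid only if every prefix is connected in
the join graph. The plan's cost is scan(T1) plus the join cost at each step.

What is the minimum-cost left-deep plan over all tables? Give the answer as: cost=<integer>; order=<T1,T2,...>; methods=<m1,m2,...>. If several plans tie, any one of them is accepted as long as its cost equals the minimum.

Selinger DP (subsets sized 1..n):
  {A}: scan cost=120, card=120
  {B}: scan cost=300, card=300
  {C}: scan cost=400, card=400
  {AB}: card=3000; try (A,hash)→2280, (B,merge)→4080, (A,merge)→4260, (A,nl_idx)→5400, (B,hash)→5640, (B,nl)→36120 …(+1); best=2280 via (A,hash)
  {BC}: card=800; try (B,hash)→6200, (C,merge)→7300, (B,merge)→7400, (C,hash)→7800, (C,nl)→120300, (B,nl)→120400; best=6200 via (B,hash)
  {ABC}: card=8000; try (A,hash)→8680, (C,hash)→12480, (A,merge)→15960, (A,nl_idx)→19800, (C,merge)→45280, (A,nl)→102200 …(+1); best=8680 via (A,hash)

cost=8680; order=C,B,A; methods=hash,hash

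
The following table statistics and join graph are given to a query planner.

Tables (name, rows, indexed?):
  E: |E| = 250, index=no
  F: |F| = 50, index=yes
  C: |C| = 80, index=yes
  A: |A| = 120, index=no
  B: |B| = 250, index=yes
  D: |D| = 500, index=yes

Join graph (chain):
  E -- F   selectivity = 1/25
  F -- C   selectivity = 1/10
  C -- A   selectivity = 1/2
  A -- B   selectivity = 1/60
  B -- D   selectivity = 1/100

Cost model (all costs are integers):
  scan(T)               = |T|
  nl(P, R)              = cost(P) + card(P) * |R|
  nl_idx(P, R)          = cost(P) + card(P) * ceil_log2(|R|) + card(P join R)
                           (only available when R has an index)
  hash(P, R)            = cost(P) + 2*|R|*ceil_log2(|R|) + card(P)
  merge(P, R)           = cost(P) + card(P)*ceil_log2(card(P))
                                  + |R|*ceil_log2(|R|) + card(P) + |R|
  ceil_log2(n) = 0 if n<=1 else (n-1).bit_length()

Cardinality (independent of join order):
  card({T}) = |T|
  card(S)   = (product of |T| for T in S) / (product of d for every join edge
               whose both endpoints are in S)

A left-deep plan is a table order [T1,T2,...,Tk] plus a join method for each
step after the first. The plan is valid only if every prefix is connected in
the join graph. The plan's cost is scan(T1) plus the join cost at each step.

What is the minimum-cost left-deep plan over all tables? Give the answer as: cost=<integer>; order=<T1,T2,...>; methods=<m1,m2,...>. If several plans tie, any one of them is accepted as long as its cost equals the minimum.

Selinger DP (subsets sized 1..n):
  {E}: scan cost=250, card=250
  {F}: scan cost=50, card=50
  {C}: scan cost=80, card=80
  {A}: scan cost=120, card=120
  {B}: scan cost=250, card=250
  {D}: scan cost=500, card=500
  {EF}: card=500; try (F,hash)→1100, (F,nl_idx)→2250, (E,merge)→2650, (F,merge)→2850, (E,hash)→4100, (E,nl)→12550 …(+1); best=1100 via (F,hash)
  {CF}: card=400; try (F,hash)→760, (C,nl_idx)→800, (F,nl_idx)→960, (C,merge)→1040, (F,merge)→1070, (C,hash)→1220 …(+2); best=760 via (F,hash)
  {AC}: card=4800; try (C,hash)→1360, (A,merge)→1680, (C,merge)→1720, (A,hash)→1840, (C,nl_idx)→5760, (A,nl)→9680 …(+1); best=1360 via (C,hash)
  {AB}: card=500; try (B,nl_idx)→1580, (A,hash)→2180, (B,merge)→3330, (A,merge)→3460, (B,hash)→4240, (B,nl)→30120 …(+1); best=1580 via (B,nl_idx)
  {BD}: card=1250; try (D,nl_idx)→3750, (B,hash)→5000, (B,nl_idx)→5750, (D,merge)→7500, (B,merge)→7750, (D,hash)→9500 …(+2); best=3750 via (D,nl_idx)
  {CEF}: card=4000; try (C,hash)→2720, (E,hash)→5160, (C,merge)→6740, (E,merge)→7010, (C,nl_idx)→8600, (C,nl)→41100 …(+1); best=2720 via (C,hash)
  {ACF}: card=24000; try (A,hash)→2840, (A,merge)→5720, (F,hash)→6760, (A,nl)→48760, (F,nl_idx)→54160, (F,merge)→68910 …(+1); best=2840 via (A,hash)
  {ABC}: card=20000; try (C,hash)→3200, (C,merge)→7220, (B,hash)→10160, (C,nl_idx)→25080, (C,nl)→41580, (B,nl_idx)→59760 …(+2); best=3200 via (C,hash)
  {ABD}: card=2500; try (A,hash)→6680, (D,nl_idx)→8580, (D,hash)→11080, (D,merge)→11580, (A,merge)→19710, (A,nl)→153750 …(+1); best=6680 via (A,hash)
  {ACEF}: card=240000; try (A,hash)→8400, (E,hash)→30840, (A,merge)→55680, (E,merge)→389090, (A,nl)→482720, (E,nl)→6002840; best=8400 via (A,hash)
  {ABCF}: card=100000; try (F,hash)→23800, (B,hash)→30840, (F,nl_idx)→223200, (B,nl_idx)→294840, (F,merge)→323550, (B,merge)→389090 …(+2); best=23800 via (F,hash)
  {ABCD}: card=100000; try (C,hash)→10300, (D,hash)→32200, (C,merge)→39820, (C,nl_idx)→124180, (C,nl)→206680, (D,nl_idx)→283200 …(+2); best=10300 via (C,hash)
  {ABCEF}: card=1000000; try (E,hash)→127800, (B,hash)→252400, (E,merge)→1826050, (B,nl_idx)→2928400, (B,merge)→4570650, (E,nl)→25023800 …(+1); best=127800 via (E,hash)
  {ABCDF}: card=500000; try (F,hash)→110900, (D,hash)→132800, (F,nl_idx)→1110300, (D,nl_idx)→1423800, (F,merge)→1810650, (D,merge)→1828800 …(+2); best=110900 via (F,hash)
  {ABCDEF}: card=5000000; try (E,hash)→614900, (D,hash)→1136800, (E,merge)→10113150, (D,nl_idx)→14127800, (D,merge)→21132800, (E,nl)→125110900 …(+1); best=614900 via (E,hash)

cost=614900; order=B,D,A,C,F,E; methods=nl_idx,hash,hash,hash,hash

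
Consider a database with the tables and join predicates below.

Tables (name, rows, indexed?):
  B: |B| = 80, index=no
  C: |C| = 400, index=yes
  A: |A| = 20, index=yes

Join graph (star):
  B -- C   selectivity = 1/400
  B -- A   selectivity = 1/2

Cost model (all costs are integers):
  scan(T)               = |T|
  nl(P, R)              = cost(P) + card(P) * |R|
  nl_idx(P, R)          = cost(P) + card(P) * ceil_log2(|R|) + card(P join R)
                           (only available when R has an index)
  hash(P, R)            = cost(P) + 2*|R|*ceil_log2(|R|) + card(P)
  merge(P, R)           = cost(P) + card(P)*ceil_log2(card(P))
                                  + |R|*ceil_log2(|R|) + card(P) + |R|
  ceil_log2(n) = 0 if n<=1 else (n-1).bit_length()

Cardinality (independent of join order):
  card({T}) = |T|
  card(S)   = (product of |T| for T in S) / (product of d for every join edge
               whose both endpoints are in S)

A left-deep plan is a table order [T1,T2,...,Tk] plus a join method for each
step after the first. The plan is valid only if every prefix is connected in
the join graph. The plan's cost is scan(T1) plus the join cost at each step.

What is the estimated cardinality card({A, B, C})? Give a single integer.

Tables in S: A(20), B(80), C(400)
Edges inside S: B-C(d=400), B-A(d=2)
numerator = 20 * 80 * 400 = 640000
denominator = 400 * 2 = 800
card(S) = 640000 / 800 = 800

800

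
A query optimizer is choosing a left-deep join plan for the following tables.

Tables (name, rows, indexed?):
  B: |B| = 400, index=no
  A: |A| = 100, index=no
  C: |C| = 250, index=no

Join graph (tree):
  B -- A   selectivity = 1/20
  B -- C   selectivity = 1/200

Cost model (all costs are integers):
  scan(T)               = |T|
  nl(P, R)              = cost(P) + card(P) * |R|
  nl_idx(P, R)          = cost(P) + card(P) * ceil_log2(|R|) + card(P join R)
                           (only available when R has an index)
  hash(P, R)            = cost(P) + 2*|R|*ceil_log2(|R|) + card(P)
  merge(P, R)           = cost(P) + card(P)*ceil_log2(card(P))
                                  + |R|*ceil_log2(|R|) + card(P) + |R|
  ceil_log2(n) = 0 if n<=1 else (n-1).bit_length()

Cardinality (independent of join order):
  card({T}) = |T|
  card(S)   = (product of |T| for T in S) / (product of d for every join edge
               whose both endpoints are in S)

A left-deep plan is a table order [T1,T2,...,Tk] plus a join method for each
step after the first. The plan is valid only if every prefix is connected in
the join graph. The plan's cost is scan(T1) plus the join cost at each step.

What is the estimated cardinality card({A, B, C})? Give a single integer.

Tables in S: A(100), B(400), C(250)
Edges inside S: B-A(d=20), B-C(d=200)
numerator = 100 * 400 * 250 = 10000000
denominator = 20 * 200 = 4000
card(S) = 10000000 / 4000 = 2500

2500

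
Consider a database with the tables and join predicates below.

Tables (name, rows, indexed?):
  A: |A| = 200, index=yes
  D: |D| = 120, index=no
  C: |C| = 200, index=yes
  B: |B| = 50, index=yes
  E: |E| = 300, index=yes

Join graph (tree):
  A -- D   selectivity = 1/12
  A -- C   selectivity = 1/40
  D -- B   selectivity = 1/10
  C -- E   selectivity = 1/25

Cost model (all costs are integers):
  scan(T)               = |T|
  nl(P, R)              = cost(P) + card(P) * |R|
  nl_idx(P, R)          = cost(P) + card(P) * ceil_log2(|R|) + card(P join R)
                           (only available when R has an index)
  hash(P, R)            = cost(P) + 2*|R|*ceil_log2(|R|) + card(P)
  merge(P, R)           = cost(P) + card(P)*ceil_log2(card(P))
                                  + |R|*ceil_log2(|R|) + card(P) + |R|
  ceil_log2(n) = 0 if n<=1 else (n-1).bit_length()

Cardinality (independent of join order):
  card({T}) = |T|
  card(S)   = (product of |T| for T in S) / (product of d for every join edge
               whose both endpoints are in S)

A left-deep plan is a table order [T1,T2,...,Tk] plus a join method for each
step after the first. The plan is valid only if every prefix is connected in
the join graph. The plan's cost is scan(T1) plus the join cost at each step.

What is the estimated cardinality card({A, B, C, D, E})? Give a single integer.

Tables in S: A(200), B(50), C(200), D(120), E(300)
Edges inside S: A-D(d=12), A-C(d=40), D-B(d=10), C-E(d=25)
numerator = 200 * 50 * 200 * 120 * 300 = 72000000000
denominator = 12 * 40 * 10 * 25 = 120000
card(S) = 72000000000 / 120000 = 600000

600000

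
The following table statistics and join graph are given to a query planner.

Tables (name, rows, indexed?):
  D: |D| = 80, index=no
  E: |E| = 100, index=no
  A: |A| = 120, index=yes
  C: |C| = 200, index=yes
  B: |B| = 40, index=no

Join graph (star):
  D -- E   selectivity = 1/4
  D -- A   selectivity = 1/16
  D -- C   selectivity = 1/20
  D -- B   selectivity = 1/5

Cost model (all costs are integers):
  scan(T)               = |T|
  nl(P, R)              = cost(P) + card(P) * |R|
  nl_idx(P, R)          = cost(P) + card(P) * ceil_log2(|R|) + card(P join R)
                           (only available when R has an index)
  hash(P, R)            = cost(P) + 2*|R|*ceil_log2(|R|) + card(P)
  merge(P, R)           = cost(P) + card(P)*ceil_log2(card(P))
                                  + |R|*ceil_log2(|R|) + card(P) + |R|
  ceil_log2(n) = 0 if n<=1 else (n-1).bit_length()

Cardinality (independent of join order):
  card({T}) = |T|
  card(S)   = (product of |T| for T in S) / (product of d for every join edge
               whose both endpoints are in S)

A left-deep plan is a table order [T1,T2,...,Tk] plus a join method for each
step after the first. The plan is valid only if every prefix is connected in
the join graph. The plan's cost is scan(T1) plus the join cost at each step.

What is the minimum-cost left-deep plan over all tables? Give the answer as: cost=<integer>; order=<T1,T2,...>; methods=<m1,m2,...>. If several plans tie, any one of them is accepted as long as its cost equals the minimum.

cost=59720; order=D,A,B,C,E; methods=nl_idx,hash,hash,hash

Selinger DP (subsets sized 1..n):
  {D}: scan cost=80, card=80
  {E}: scan cost=100, card=100
  {A}: scan cost=120, card=120
  {C}: scan cost=200, card=200
  {B}: scan cost=40, card=40
  {DE}: card=2000; try (D,hash)→1320, (E,merge)→1520, (D,merge)→1540, (E,hash)→1560, (E,nl)→8080, (D,nl)→8100; best=1320 via (D,hash)
  {AD}: card=600; try (A,nl_idx)→1240, (D,hash)→1360, (A,merge)→1680, (D,merge)→1720, (A,hash)→1840, (A,nl)→9680 …(+1); best=1240 via (A,nl_idx)
  {CD}: card=800; try (D,hash)→1520, (C,nl_idx)→1520, (C,merge)→2520, (D,merge)→2640, (C,hash)→3360, (C,nl)→16080 …(+1); best=1520 via (D,hash)
  {BD}: card=640; try (B,hash)→640, (D,merge)→960, (B,merge)→1000, (D,hash)→1200, (D,nl)→3240, (B,nl)→3280; best=640 via (B,hash)
  {ADE}: card=15000; try (E,hash)→3240, (A,hash)→5000, (E,merge)→8640, (A,merge)→26280, (A,nl_idx)→30320, (E,nl)→61240 …(+1); best=3240 via (E,hash)
  {CDE}: card=20000; try (E,hash)→3720, (C,hash)→6520, (E,merge)→11120, (C,merge)→27120, (C,nl_idx)→37320, (E,nl)→81520 …(+1); best=3720 via (E,hash)
  {BDE}: card=16000; try (E,hash)→2680, (B,hash)→3800, (E,merge)→8480, (B,merge)→25600, (E,nl)→64640, (B,nl)→81320; best=2680 via (E,hash)
  {ACD}: card=6000; try (A,hash)→4000, (C,hash)→5040, (C,merge)→9640, (A,merge)→11280, (C,nl_idx)→12040, (A,nl_idx)→13120 …(+2); best=4000 via (A,hash)
  {ABD}: card=4800; try (B,hash)→2320, (A,hash)→2960, (B,merge)→8120, (A,merge)→8640, (A,nl_idx)→9920, (B,nl)→25240 …(+1); best=2320 via (B,hash)
  {BCD}: card=6400; try (B,hash)→2800, (C,hash)→4480, (C,merge)→9480, (B,merge)→10600, (C,nl_idx)→12160, (B,nl)→33520 …(+1); best=2800 via (B,hash)
  {ACDE}: card=150000; try (E,hash)→11400, (C,hash)→21440, (A,hash)→25400, (E,merge)→88800, (C,merge)→230040, (C,nl_idx)→273240 …(+5); best=11400 via (E,hash)
  {ABDE}: card=120000; try (E,hash)→8520, (B,hash)→18720, (A,hash)→20360, (E,merge)→70320, (B,merge)→228520, (A,nl_idx)→234680 …(+4); best=8520 via (E,hash)
  {BCDE}: card=160000; try (E,hash)→10600, (C,hash)→21880, (B,hash)→24200, (E,merge)→93200, (C,merge)→244480, (C,nl_idx)→290680 …(+4); best=10600 via (E,hash)
  {ABCD}: card=48000; try (C,hash)→10320, (B,hash)→10480, (A,hash)→10880, (C,merge)→71320, (B,merge)→88280, (C,nl_idx)→88720 …(+5); best=10320 via (C,hash)
  {ABCDE}: card=1200000; try (E,hash)→59720, (C,hash)→131720, (B,hash)→161880, (A,hash)→172280, (E,merge)→827120, (C,nl_idx)→2168520 …(+8); best=59720 via (E,hash)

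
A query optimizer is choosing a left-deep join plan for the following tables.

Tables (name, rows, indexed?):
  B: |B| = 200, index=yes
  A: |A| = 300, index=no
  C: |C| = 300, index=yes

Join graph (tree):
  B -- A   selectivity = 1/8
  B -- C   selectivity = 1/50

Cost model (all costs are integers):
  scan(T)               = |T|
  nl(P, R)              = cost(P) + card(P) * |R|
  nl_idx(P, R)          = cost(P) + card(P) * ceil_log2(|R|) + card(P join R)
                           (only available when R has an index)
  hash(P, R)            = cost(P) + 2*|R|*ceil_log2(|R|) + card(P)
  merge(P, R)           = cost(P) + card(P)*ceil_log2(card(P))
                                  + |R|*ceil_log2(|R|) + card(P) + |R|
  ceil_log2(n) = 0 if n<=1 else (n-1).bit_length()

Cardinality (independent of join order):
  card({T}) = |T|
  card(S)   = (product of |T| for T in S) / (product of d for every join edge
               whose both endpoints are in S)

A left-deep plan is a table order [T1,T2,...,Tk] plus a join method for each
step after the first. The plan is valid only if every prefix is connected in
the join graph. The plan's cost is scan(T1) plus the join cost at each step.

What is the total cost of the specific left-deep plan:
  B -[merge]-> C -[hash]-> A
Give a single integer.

step 1: scan B: cost=200, card=200
step 2: join C via merge
    card(P join C) = 200*300/(50) = 1200
    cost = 200 + 200*8 + 300*9 + 200 + 300 = 5000
step 3: join A via hash
    card(P join A) = 1200*300/(8) = 45000
    cost = 5000 + 2*300*9 + 1200 = 11600

11600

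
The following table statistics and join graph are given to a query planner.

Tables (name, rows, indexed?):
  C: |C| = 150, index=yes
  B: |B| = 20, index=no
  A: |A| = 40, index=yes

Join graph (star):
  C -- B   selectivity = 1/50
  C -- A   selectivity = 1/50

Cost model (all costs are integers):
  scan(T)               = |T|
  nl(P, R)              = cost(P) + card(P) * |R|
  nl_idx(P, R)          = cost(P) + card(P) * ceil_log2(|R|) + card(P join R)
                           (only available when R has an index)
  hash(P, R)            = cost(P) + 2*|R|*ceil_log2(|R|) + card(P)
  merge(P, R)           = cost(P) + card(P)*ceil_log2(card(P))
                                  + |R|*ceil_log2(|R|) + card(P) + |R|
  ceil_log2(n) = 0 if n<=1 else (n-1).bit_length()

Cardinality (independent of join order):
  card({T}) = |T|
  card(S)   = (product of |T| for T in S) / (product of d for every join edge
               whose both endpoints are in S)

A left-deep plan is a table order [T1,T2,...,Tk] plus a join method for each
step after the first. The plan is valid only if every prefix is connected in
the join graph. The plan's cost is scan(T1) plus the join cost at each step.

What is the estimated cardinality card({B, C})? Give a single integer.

60

Tables in S: B(20), C(150)
Edges inside S: C-B(d=50)
numerator = 20 * 150 = 3000
denominator = 50 = 50
card(S) = 3000 / 50 = 60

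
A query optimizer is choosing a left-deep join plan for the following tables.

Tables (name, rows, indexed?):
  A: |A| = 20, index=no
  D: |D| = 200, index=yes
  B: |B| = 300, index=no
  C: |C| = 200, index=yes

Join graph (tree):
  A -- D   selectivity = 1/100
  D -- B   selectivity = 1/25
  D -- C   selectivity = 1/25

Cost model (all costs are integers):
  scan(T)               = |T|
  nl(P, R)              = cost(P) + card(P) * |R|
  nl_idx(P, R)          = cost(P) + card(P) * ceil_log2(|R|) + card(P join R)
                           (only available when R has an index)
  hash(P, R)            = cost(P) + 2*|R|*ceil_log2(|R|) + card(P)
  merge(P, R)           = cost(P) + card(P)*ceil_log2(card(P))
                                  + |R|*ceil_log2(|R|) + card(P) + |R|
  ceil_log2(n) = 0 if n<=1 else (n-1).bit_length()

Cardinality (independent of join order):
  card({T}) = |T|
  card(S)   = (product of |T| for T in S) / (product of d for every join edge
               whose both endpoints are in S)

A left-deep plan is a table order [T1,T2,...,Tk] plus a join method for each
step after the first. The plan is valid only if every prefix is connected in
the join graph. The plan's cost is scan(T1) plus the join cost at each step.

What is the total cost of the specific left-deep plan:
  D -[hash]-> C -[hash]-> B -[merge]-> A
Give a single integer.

317920

step 1: scan D: cost=200, card=200
step 2: join C via hash
    card(P join C) = 200*200/(25) = 1600
    cost = 200 + 2*200*8 + 200 = 3600
step 3: join B via hash
    card(P join B) = 1600*300/(25) = 19200
    cost = 3600 + 2*300*9 + 1600 = 10600
step 4: join A via merge
    card(P join A) = 19200*20/(100) = 3840
    cost = 10600 + 19200*15 + 20*5 + 19200 + 20 = 317920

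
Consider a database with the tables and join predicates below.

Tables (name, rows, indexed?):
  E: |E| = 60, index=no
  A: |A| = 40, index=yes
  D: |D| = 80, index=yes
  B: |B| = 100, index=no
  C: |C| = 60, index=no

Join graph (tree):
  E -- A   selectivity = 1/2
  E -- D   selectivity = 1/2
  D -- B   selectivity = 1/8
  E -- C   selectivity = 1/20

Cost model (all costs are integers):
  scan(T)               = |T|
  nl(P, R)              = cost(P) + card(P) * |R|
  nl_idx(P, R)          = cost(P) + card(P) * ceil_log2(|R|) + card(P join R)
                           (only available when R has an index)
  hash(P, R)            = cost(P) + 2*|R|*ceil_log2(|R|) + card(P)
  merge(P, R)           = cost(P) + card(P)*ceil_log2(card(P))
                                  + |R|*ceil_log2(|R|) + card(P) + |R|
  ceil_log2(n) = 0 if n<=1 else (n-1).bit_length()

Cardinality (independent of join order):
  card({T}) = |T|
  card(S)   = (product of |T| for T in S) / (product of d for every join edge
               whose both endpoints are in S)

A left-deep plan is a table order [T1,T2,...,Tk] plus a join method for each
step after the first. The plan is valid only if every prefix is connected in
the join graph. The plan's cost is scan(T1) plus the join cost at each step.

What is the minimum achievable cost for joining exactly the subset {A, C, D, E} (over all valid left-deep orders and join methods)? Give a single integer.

Selinger DP over subsets of {A,C,D,E}:
  {E}: scan cost=60, card=60
  {A}: scan cost=40, card=40
  {D}: scan cost=80, card=80
  {C}: scan cost=60, card=60
  {AE}: card=1200; try (A,hash)→600, (E,merge)→740, (A,merge)→760, (E,hash)→800, (A,nl_idx)→1620, (E,nl)→2440 …(+1); best=600 via (A,hash)
  {DE}: card=2400; try (E,hash)→880, (D,merge)→1120, (E,merge)→1140, (D,hash)→1240, (D,nl_idx)→2880, (D,nl)→4860 …(+1); best=880 via (E,hash)
  {CE}: card=180; try (E,hash)→840, (C,hash)→840, (E,merge)→900, (C,merge)→900, (E,nl)→3660, (C,nl)→3660; best=840 via (E,hash)
  {ADE}: card=48000; try (D,hash)→2920, (A,hash)→3760, (D,merge)→15640, (A,merge)→32360, (D,nl_idx)→57000, (A,nl_idx)→63280 …(+2); best=2920 via (D,hash)
  {ACE}: card=3600; try (A,hash)→1500, (C,hash)→2520, (A,merge)→2740, (A,nl_idx)→5520, (A,nl)→8040, (C,merge)→15420 …(+1); best=1500 via (A,hash)
  {CDE}: card=7200; try (D,hash)→2140, (D,merge)→3100, (C,hash)→4000, (D,nl_idx)→9300, (D,nl)→15240, (C,merge)→32500 …(+1); best=2140 via (D,hash)
  {ACDE}: card=144000; try (D,hash)→6220, (A,hash)→9820, (D,merge)→48940, (C,hash)→51640, (A,merge)→103220, (D,nl_idx)→170700 …(+5); best=6220 via (D,hash)

6220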